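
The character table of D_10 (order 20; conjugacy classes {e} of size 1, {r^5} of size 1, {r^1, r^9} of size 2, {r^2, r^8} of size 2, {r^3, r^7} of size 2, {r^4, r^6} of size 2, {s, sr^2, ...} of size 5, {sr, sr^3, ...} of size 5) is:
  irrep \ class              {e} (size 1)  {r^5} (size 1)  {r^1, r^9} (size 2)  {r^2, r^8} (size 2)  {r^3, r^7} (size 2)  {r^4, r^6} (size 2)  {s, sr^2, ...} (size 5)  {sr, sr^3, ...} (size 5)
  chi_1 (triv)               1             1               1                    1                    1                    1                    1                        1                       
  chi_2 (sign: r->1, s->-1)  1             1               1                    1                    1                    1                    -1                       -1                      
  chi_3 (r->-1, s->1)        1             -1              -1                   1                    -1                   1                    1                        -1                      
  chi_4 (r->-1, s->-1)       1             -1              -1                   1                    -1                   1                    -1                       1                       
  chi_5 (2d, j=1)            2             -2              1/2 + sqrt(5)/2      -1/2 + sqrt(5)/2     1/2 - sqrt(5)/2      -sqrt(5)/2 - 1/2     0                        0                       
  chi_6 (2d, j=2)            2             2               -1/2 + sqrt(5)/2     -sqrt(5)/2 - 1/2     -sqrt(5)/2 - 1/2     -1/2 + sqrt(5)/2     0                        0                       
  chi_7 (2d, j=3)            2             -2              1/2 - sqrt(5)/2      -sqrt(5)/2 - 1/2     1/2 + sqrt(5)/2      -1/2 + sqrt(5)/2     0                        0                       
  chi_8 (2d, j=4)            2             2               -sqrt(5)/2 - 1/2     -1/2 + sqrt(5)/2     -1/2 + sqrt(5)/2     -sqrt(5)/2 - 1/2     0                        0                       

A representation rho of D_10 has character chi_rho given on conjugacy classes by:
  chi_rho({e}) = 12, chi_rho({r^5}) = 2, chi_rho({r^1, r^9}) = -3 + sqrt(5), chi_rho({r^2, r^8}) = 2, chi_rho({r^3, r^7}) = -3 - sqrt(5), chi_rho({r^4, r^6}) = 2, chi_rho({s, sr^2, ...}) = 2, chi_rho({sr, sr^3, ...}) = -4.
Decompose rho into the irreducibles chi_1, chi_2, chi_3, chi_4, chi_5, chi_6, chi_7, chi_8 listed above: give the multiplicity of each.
Multiplicities: chi_1: 0, chi_2: 1, chi_3: 3, chi_4: 0, chi_5: 1, chi_6: 2, chi_7: 0, chi_8: 1.

Reasoning: Use <chi_rho, chi> = (1/|G|) sum_C |C| * chi_rho(C) * conj(chi(C)) with |G| = 20 for each irreducible chi in the table:
  <chi_rho, chi_1> = (1/20)[1*(12)*conj(1) + 1*(2)*conj(1) + 2*(-3 + sqrt(5))*conj(1) + 2*(2)*conj(1) + 2*(-3 - sqrt(5))*conj(1) + 2*(2)*conj(1) + 5*(2)*conj(1) + 5*(-4)*conj(1)]
      = (1/20)[(12) + (2) + (-6 + 2*sqrt(5)) + (4) + (-6 - 2*sqrt(5)) + (4) + (10) + (-20)] = 0/20 = 0
  <chi_rho, chi_2> = (1/20)[1*(12)*conj(1) + 1*(2)*conj(1) + 2*(-3 + sqrt(5))*conj(1) + 2*(2)*conj(1) + 2*(-3 - sqrt(5))*conj(1) + 2*(2)*conj(1) + 5*(2)*conj(-1) + 5*(-4)*conj(-1)]
      = (1/20)[(12) + (2) + (-6 + 2*sqrt(5)) + (4) + (-6 - 2*sqrt(5)) + (4) + (-10) + (20)] = 20/20 = 1
  <chi_rho, chi_3> = (1/20)[1*(12)*conj(1) + 1*(2)*conj(-1) + 2*(-3 + sqrt(5))*conj(-1) + 2*(2)*conj(1) + 2*(-3 - sqrt(5))*conj(-1) + 2*(2)*conj(1) + 5*(2)*conj(1) + 5*(-4)*conj(-1)]
      = (1/20)[(12) + (-2) + (6 - 2*sqrt(5)) + (4) + (2*sqrt(5) + 6) + (4) + (10) + (20)] = 60/20 = 3
  <chi_rho, chi_4> = (1/20)[1*(12)*conj(1) + 1*(2)*conj(-1) + 2*(-3 + sqrt(5))*conj(-1) + 2*(2)*conj(1) + 2*(-3 - sqrt(5))*conj(-1) + 2*(2)*conj(1) + 5*(2)*conj(-1) + 5*(-4)*conj(1)]
      = (1/20)[(12) + (-2) + (6 - 2*sqrt(5)) + (4) + (2*sqrt(5) + 6) + (4) + (-10) + (-20)] = 0/20 = 0
  <chi_rho, chi_5> = (1/20)[1*(12)*conj(2) + 1*(2)*conj(-2) + 2*(-3 + sqrt(5))*conj(1/2 + sqrt(5)/2) + 2*(2)*conj(-1/2 + sqrt(5)/2) + 2*(-3 - sqrt(5))*conj(1/2 - sqrt(5)/2) + 2*(2)*conj(-sqrt(5)/2 - 1/2) + 5*(2)*conj(0) + 5*(-4)*conj(0)]
      = (1/20)[(24) + (-4) + (2 - 2*sqrt(5)) + (-2 + 2*sqrt(5)) + (2 + 2*sqrt(5)) + (-2*sqrt(5) - 2) + (0) + (0)] = 20/20 = 1
  <chi_rho, chi_6> = (1/20)[1*(12)*conj(2) + 1*(2)*conj(2) + 2*(-3 + sqrt(5))*conj(-1/2 + sqrt(5)/2) + 2*(2)*conj(-sqrt(5)/2 - 1/2) + 2*(-3 - sqrt(5))*conj(-sqrt(5)/2 - 1/2) + 2*(2)*conj(-1/2 + sqrt(5)/2) + 5*(2)*conj(0) + 5*(-4)*conj(0)]
      = (1/20)[(24) + (4) + (8 - 4*sqrt(5)) + (-2*sqrt(5) - 2) + (8 + 4*sqrt(5)) + (-2 + 2*sqrt(5)) + (0) + (0)] = 40/20 = 2
  <chi_rho, chi_7> = (1/20)[1*(12)*conj(2) + 1*(2)*conj(-2) + 2*(-3 + sqrt(5))*conj(1/2 - sqrt(5)/2) + 2*(2)*conj(-sqrt(5)/2 - 1/2) + 2*(-3 - sqrt(5))*conj(1/2 + sqrt(5)/2) + 2*(2)*conj(-1/2 + sqrt(5)/2) + 5*(2)*conj(0) + 5*(-4)*conj(0)]
      = (1/20)[(24) + (-4) + (-8 + 4*sqrt(5)) + (-2*sqrt(5) - 2) + (-4*sqrt(5) - 8) + (-2 + 2*sqrt(5)) + (0) + (0)] = 0/20 = 0
  <chi_rho, chi_8> = (1/20)[1*(12)*conj(2) + 1*(2)*conj(2) + 2*(-3 + sqrt(5))*conj(-sqrt(5)/2 - 1/2) + 2*(2)*conj(-1/2 + sqrt(5)/2) + 2*(-3 - sqrt(5))*conj(-1/2 + sqrt(5)/2) + 2*(2)*conj(-sqrt(5)/2 - 1/2) + 5*(2)*conj(0) + 5*(-4)*conj(0)]
      = (1/20)[(24) + (4) + (-2 + 2*sqrt(5)) + (-2 + 2*sqrt(5)) + (-2*sqrt(5) - 2) + (-2*sqrt(5) - 2) + (0) + (0)] = 20/20 = 1
Dimension check: dim(rho) = sum (mult * dim) = 0*1 + 1*1 + 3*1 + 0*1 + 1*2 + 2*2 + 0*2 + 1*2 = 12 = chi_rho(e) = 12.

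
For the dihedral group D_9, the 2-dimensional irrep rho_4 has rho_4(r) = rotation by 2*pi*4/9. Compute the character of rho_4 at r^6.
chi_{rho_4}(r^6) = 2*cos(2*pi*4*6/9) = -1

Derivation: rho_4(r^6) is rotation by angle 2*pi*4*6/9, whose trace is 2*cos(2*pi*4*6/9) = -1.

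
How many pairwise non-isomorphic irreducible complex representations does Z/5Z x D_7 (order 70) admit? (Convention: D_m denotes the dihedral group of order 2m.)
25

Why: The number of irreducible complex representations of a finite group equals its number of conjugacy classes. For a direct product, #classes(G x H) = #classes(G) * #classes(H). Z/5Z has 5 classes (abelian), D_7 has 5 classes, so 5 * 5 = 25, so Z/5Z x D_7 (order 70) has exactly 25 irreducible complex representations.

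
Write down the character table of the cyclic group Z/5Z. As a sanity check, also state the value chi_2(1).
Character table of Z/5Z (irreps indexed chi_0,...,chi_4 with chi_k(m) = zeta_5^(k*m), zeta_5 = exp(2*pi*i/5)):
  irrep \ class  {0} (size 1)  {1} (size 1)    {2} (size 1)    {3} (size 1)    {4} (size 1)  
  chi_0          1             1               1               1               1             
  chi_1          1             exp(2*I*pi/5)   exp(4*I*pi/5)   exp(-4*I*pi/5)  exp(-2*I*pi/5)
  chi_2          1             exp(4*I*pi/5)   exp(-2*I*pi/5)  exp(2*I*pi/5)   exp(-4*I*pi/5)
  chi_3          1             exp(-4*I*pi/5)  exp(2*I*pi/5)   exp(-2*I*pi/5)  exp(4*I*pi/5) 
  chi_4          1             exp(-2*I*pi/5)  exp(-4*I*pi/5)  exp(4*I*pi/5)   exp(2*I*pi/5) 

Spot check: chi_2(1) = zeta_5^(2*1) = zeta_5^2 = exp(4*I*pi/5).

Argument: Z/5Z is abelian, so all 5 irreducible complex representations are 1-dimensional. They are given by chi_k(m) = zeta_5^(k*m) for k = 0,...,4. Row orthogonality: sum_m chi_k(m) conj(chi_l(m)) = 5 * [k = l].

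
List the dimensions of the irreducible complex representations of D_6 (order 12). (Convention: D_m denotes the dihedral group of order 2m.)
Dimensions: 1, 1, 1, 1, 2, 2

Details: There are 6 irreducibles (= number of conjugacy classes). Their dimensions d_i satisfy sum d_i^2 = |G| = 12: 1 + 1 + 1 + 1 + 4 + 4 = 12.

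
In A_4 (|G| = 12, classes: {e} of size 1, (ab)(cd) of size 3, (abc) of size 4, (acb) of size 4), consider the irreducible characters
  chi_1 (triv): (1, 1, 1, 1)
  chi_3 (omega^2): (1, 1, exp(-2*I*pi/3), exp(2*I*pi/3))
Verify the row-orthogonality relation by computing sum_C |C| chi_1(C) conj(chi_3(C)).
Sum = 0; so <chi_1, chi_3> = 0 (distinct irreducibles are orthogonal).

Compute term by term over conjugacy classes (|C| * chi_1(C) * conj(chi_3(C))):
  1*(1)*conj(1) + 3*(1)*conj(1) + 4*(1)*conj(exp(-2*I*pi/3)) + 4*(1)*conj(exp(2*I*pi/3))
  = (1) + (3) + (4*exp(2*I*pi/3)) + (4*exp(-2*I*pi/3))
  = 0.
(Exp terms are combined using exp(i*s)*conj(exp(i*t)) = exp(i*(s-t)), and sums of them are collapsed using the identity that for every m > 1 the m distinct m-th roots of unity sum to 0, e.g. 1 + exp(2*I*pi/3) + exp(-2*I*pi/3) = 0.)
Dividing by |G| = 12 gives 0/12 = 0, matching the row-orthogonality relation <chi_1, chi_3> = [chi_1 = chi_3].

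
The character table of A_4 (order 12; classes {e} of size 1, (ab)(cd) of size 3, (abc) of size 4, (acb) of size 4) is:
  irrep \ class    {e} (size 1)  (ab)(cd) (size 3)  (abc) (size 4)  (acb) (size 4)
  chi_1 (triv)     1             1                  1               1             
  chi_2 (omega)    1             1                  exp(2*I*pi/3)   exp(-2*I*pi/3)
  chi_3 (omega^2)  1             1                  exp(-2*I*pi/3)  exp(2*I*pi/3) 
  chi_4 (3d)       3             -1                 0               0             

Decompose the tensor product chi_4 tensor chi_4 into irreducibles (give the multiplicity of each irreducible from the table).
chi_4 tensor chi_4 = chi_1 + chi_2 + chi_3 + 2*chi_4 (all other irreducibles have multiplicity 0).

Why: The character of a tensor product is the pointwise product (chi_4 * chi_4)(C) = chi_4(C) * chi_4(C):
  {e}: (3)*(3), (ab)(cd): (-1)*(-1), (abc): (0)*(0), (acb): (0)*(0)
so (chi_4 * chi_4) takes values
  {e} -> 9, (ab)(cd) -> 1, (abc) -> 0, (acb) -> 0.
Now take the inner product of this character with each irreducible chi from the table, <chi_4*chi_4, chi> = (1/12) sum_C |C| (chi_4*chi_4)(C) conj(chi(C)):
  <chi_4*chi_4, chi_1> = (1/12)[1*(9)*conj(1) + 3*(1)*conj(1) + 4*(0)*conj(1) + 4*(0)*conj(1)]
      = (1/12)[(9) + (3) + (0) + (0)] = 12/12 = 1
  <chi_4*chi_4, chi_2> = (1/12)[1*(9)*conj(1) + 3*(1)*conj(1) + 4*(0)*conj(exp(2*I*pi/3)) + 4*(0)*conj(exp(-2*I*pi/3))]
      = (1/12)[(9) + (3) + (0) + (0)] = 12/12 = 1
  <chi_4*chi_4, chi_3> = (1/12)[1*(9)*conj(1) + 3*(1)*conj(1) + 4*(0)*conj(exp(-2*I*pi/3)) + 4*(0)*conj(exp(2*I*pi/3))]
      = (1/12)[(9) + (3) + (0) + (0)] = 12/12 = 1
  <chi_4*chi_4, chi_4> = (1/12)[1*(9)*conj(3) + 3*(1)*conj(-1) + 4*(0)*conj(0) + 4*(0)*conj(0)]
      = (1/12)[(27) + (-3) + (0) + (0)] = 24/12 = 2
(Exp terms are combined using exp(i*s)*conj(exp(i*t)) = exp(i*(s-t)), and sums of them are collapsed using the identity that for every m > 1 the m distinct m-th roots of unity sum to 0, e.g. 1 + exp(2*I*pi/3) + exp(-2*I*pi/3) = 0.)
Hence the multiplicities are chi_1: 1, chi_2: 1, chi_3: 1, chi_4: 2. Dimension check: dim(chi_4)*dim(chi_4) = 3*3 = 9 and sum (mult * dim) = 1*1 + 1*1 + 1*1 + 2*3 = 9.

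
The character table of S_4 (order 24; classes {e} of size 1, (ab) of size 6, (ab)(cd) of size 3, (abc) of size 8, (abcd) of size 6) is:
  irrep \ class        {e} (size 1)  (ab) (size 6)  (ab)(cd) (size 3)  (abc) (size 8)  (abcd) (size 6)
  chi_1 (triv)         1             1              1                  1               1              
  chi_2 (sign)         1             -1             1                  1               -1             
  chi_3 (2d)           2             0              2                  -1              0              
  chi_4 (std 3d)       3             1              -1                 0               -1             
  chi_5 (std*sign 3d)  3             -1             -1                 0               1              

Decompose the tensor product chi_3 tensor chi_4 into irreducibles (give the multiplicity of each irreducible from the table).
chi_3 tensor chi_4 = chi_4 + chi_5 (all other irreducibles have multiplicity 0).

Details: The character of a tensor product is the pointwise product (chi_3 * chi_4)(C) = chi_3(C) * chi_4(C):
  {e}: (2)*(3), (ab): (0)*(1), (ab)(cd): (2)*(-1), (abc): (-1)*(0), (abcd): (0)*(-1)
so (chi_3 * chi_4) takes values
  {e} -> 6, (ab) -> 0, (ab)(cd) -> -2, (abc) -> 0, (abcd) -> 0.
Now take the inner product of this character with each irreducible chi from the table, <chi_3*chi_4, chi> = (1/24) sum_C |C| (chi_3*chi_4)(C) conj(chi(C)):
  <chi_3*chi_4, chi_1> = (1/24)[1*(6)*conj(1) + 6*(0)*conj(1) + 3*(-2)*conj(1) + 8*(0)*conj(1) + 6*(0)*conj(1)]
      = (1/24)[(6) + (0) + (-6) + (0) + (0)] = 0/24 = 0
  <chi_3*chi_4, chi_2> = (1/24)[1*(6)*conj(1) + 6*(0)*conj(-1) + 3*(-2)*conj(1) + 8*(0)*conj(1) + 6*(0)*conj(-1)]
      = (1/24)[(6) + (0) + (-6) + (0) + (0)] = 0/24 = 0
  <chi_3*chi_4, chi_3> = (1/24)[1*(6)*conj(2) + 6*(0)*conj(0) + 3*(-2)*conj(2) + 8*(0)*conj(-1) + 6*(0)*conj(0)]
      = (1/24)[(12) + (0) + (-12) + (0) + (0)] = 0/24 = 0
  <chi_3*chi_4, chi_4> = (1/24)[1*(6)*conj(3) + 6*(0)*conj(1) + 3*(-2)*conj(-1) + 8*(0)*conj(0) + 6*(0)*conj(-1)]
      = (1/24)[(18) + (0) + (6) + (0) + (0)] = 24/24 = 1
  <chi_3*chi_4, chi_5> = (1/24)[1*(6)*conj(3) + 6*(0)*conj(-1) + 3*(-2)*conj(-1) + 8*(0)*conj(0) + 6*(0)*conj(1)]
      = (1/24)[(18) + (0) + (6) + (0) + (0)] = 24/24 = 1
Hence the multiplicities are chi_4: 1, chi_5: 1. Dimension check: dim(chi_3)*dim(chi_4) = 2*3 = 6 and sum (mult * dim) = 1*3 + 1*3 = 6.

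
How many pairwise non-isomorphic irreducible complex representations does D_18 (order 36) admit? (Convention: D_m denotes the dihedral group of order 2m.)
12

Derivation: The number of irreducible complex representations of a finite group equals its number of conjugacy classes. D_18 has 12 conjugacy classes (n/2 + 3 for n even), so D_18 (order 36) has exactly 12 irreducible complex representations.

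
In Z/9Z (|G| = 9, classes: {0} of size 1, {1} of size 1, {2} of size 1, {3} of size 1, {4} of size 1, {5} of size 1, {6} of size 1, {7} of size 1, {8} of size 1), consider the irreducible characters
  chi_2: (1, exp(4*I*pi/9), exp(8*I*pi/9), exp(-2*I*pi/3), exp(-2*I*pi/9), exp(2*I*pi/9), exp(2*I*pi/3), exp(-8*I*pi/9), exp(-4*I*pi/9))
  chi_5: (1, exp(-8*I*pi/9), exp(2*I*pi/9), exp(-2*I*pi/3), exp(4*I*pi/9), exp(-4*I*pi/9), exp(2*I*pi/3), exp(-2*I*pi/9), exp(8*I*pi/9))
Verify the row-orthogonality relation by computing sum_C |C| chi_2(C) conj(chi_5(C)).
Sum = 0; so <chi_2, chi_5> = 0 (distinct irreducibles are orthogonal).

Justification: Compute term by term over conjugacy classes (|C| * chi_2(C) * conj(chi_5(C))):
  1*(1)*conj(1) + 1*(exp(4*I*pi/9))*conj(exp(-8*I*pi/9)) + 1*(exp(8*I*pi/9))*conj(exp(2*I*pi/9)) + 1*(exp(-2*I*pi/3))*conj(exp(-2*I*pi/3)) + 1*(exp(-2*I*pi/9))*conj(exp(4*I*pi/9)) + 1*(exp(2*I*pi/9))*conj(exp(-4*I*pi/9)) + 1*(exp(2*I*pi/3))*conj(exp(2*I*pi/3)) + 1*(exp(-8*I*pi/9))*conj(exp(-2*I*pi/9)) + 1*(exp(-4*I*pi/9))*conj(exp(8*I*pi/9))
  = (1) + (exp(-2*I*pi/3)) + (exp(2*I*pi/3)) + (1) + (exp(-2*I*pi/3)) + (exp(2*I*pi/3)) + (1) + (exp(-2*I*pi/3)) + (exp(2*I*pi/3))
  = 0.
(Exp terms are combined using exp(i*s)*conj(exp(i*t)) = exp(i*(s-t)), and sums of them are collapsed using the identity that for every m > 1 the m distinct m-th roots of unity sum to 0, e.g. 1 + exp(2*I*pi/3) + exp(-2*I*pi/3) = 0.)
Dividing by |G| = 9 gives 0/9 = 0, matching the row-orthogonality relation <chi_2, chi_5> = [chi_2 = chi_5].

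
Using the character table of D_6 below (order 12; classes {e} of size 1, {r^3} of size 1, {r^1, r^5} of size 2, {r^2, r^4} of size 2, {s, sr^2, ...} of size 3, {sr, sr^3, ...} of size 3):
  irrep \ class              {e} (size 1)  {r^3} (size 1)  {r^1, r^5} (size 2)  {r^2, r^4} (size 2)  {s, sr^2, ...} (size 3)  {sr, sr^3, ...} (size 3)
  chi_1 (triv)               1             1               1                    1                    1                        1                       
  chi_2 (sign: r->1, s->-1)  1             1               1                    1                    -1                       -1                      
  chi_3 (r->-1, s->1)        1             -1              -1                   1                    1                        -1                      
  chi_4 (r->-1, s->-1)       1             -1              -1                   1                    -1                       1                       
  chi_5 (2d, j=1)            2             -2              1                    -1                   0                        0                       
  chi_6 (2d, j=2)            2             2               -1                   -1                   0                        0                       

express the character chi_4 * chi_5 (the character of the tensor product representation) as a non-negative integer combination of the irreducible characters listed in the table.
chi_4 tensor chi_5 = chi_6 (all other irreducibles have multiplicity 0).

Solution. The character of a tensor product is the pointwise product (chi_4 * chi_5)(C) = chi_4(C) * chi_5(C):
  {e}: (1)*(2), {r^3}: (-1)*(-2), {r^1, r^5}: (-1)*(1), {r^2, r^4}: (1)*(-1), {s, sr^2, ...}: (-1)*(0), {sr, sr^3, ...}: (1)*(0)
so (chi_4 * chi_5) takes values
  {e} -> 2, {r^3} -> 2, {r^1, r^5} -> -1, {r^2, r^4} -> -1, {s, sr^2, ...} -> 0, {sr, sr^3, ...} -> 0.
Now take the inner product of this character with each irreducible chi from the table, <chi_4*chi_5, chi> = (1/12) sum_C |C| (chi_4*chi_5)(C) conj(chi(C)):
  <chi_4*chi_5, chi_1> = (1/12)[1*(2)*conj(1) + 1*(2)*conj(1) + 2*(-1)*conj(1) + 2*(-1)*conj(1) + 3*(0)*conj(1) + 3*(0)*conj(1)]
      = (1/12)[(2) + (2) + (-2) + (-2) + (0) + (0)] = 0/12 = 0
  <chi_4*chi_5, chi_2> = (1/12)[1*(2)*conj(1) + 1*(2)*conj(1) + 2*(-1)*conj(1) + 2*(-1)*conj(1) + 3*(0)*conj(-1) + 3*(0)*conj(-1)]
      = (1/12)[(2) + (2) + (-2) + (-2) + (0) + (0)] = 0/12 = 0
  <chi_4*chi_5, chi_3> = (1/12)[1*(2)*conj(1) + 1*(2)*conj(-1) + 2*(-1)*conj(-1) + 2*(-1)*conj(1) + 3*(0)*conj(1) + 3*(0)*conj(-1)]
      = (1/12)[(2) + (-2) + (2) + (-2) + (0) + (0)] = 0/12 = 0
  <chi_4*chi_5, chi_4> = (1/12)[1*(2)*conj(1) + 1*(2)*conj(-1) + 2*(-1)*conj(-1) + 2*(-1)*conj(1) + 3*(0)*conj(-1) + 3*(0)*conj(1)]
      = (1/12)[(2) + (-2) + (2) + (-2) + (0) + (0)] = 0/12 = 0
  <chi_4*chi_5, chi_5> = (1/12)[1*(2)*conj(2) + 1*(2)*conj(-2) + 2*(-1)*conj(1) + 2*(-1)*conj(-1) + 3*(0)*conj(0) + 3*(0)*conj(0)]
      = (1/12)[(4) + (-4) + (-2) + (2) + (0) + (0)] = 0/12 = 0
  <chi_4*chi_5, chi_6> = (1/12)[1*(2)*conj(2) + 1*(2)*conj(2) + 2*(-1)*conj(-1) + 2*(-1)*conj(-1) + 3*(0)*conj(0) + 3*(0)*conj(0)]
      = (1/12)[(4) + (4) + (2) + (2) + (0) + (0)] = 12/12 = 1
Hence the multiplicities are chi_6: 1. Dimension check: dim(chi_4)*dim(chi_5) = 1*2 = 2 and sum (mult * dim) = 1*2 = 2.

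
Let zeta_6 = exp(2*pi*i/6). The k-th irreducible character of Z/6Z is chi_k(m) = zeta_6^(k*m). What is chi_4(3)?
chi_4(3) = zeta_6^12 = 1

Explanation: chi_4(3) = zeta_6^(4*3) = zeta_6^12. Since zeta_6^6 = 1, this equals zeta_6^0 = exp(2*pi*i*0/6) = 1.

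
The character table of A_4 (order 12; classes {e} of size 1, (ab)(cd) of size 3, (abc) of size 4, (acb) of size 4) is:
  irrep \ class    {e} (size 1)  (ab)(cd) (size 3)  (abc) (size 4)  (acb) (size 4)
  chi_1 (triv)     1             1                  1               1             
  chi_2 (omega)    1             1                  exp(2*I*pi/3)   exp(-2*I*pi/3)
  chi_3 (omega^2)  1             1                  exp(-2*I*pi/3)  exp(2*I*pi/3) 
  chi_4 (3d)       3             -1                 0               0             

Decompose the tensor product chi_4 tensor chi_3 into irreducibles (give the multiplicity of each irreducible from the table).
chi_4 tensor chi_3 = chi_4 (all other irreducibles have multiplicity 0).

Explanation: The character of a tensor product is the pointwise product (chi_4 * chi_3)(C) = chi_4(C) * chi_3(C):
  {e}: (3)*(1), (ab)(cd): (-1)*(1), (abc): (0)*(exp(-2*I*pi/3)), (acb): (0)*(exp(2*I*pi/3))
so (chi_4 * chi_3) takes values
  {e} -> 3, (ab)(cd) -> -1, (abc) -> 0, (acb) -> 0.
Now take the inner product of this character with each irreducible chi from the table, <chi_4*chi_3, chi> = (1/12) sum_C |C| (chi_4*chi_3)(C) conj(chi(C)):
  <chi_4*chi_3, chi_1> = (1/12)[1*(3)*conj(1) + 3*(-1)*conj(1) + 4*(0)*conj(1) + 4*(0)*conj(1)]
      = (1/12)[(3) + (-3) + (0) + (0)] = 0/12 = 0
  <chi_4*chi_3, chi_2> = (1/12)[1*(3)*conj(1) + 3*(-1)*conj(1) + 4*(0)*conj(exp(2*I*pi/3)) + 4*(0)*conj(exp(-2*I*pi/3))]
      = (1/12)[(3) + (-3) + (0) + (0)] = 0/12 = 0
  <chi_4*chi_3, chi_3> = (1/12)[1*(3)*conj(1) + 3*(-1)*conj(1) + 4*(0)*conj(exp(-2*I*pi/3)) + 4*(0)*conj(exp(2*I*pi/3))]
      = (1/12)[(3) + (-3) + (0) + (0)] = 0/12 = 0
  <chi_4*chi_3, chi_4> = (1/12)[1*(3)*conj(3) + 3*(-1)*conj(-1) + 4*(0)*conj(0) + 4*(0)*conj(0)]
      = (1/12)[(9) + (3) + (0) + (0)] = 12/12 = 1
(Exp terms are combined using exp(i*s)*conj(exp(i*t)) = exp(i*(s-t)), and sums of them are collapsed using the identity that for every m > 1 the m distinct m-th roots of unity sum to 0, e.g. 1 + exp(2*I*pi/3) + exp(-2*I*pi/3) = 0.)
Hence the multiplicities are chi_4: 1. Dimension check: dim(chi_4)*dim(chi_3) = 3*1 = 3 and sum (mult * dim) = 1*3 = 3.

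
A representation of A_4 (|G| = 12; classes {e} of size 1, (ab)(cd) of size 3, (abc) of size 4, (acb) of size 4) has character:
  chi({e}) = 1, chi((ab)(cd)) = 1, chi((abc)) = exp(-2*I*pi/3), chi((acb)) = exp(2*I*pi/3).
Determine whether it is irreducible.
Irreducible: <chi, chi> = 1.

Working: <chi, chi> = (1/|G|) sum_C |C| * |chi(C)|^2 = (1/12)[1*|1|^2 + 3*|1|^2 + 4*|exp(-2*I*pi/3)|^2 + 4*|exp(2*I*pi/3)|^2]
  = (1/12)[(1) + (3) + (4) + (4)] = 12/12 = 1.
(Exp terms are combined using exp(i*s)*conj(exp(i*t)) = exp(i*(s-t)), and sums of them are collapsed using the identity that for every m > 1 the m distinct m-th roots of unity sum to 0, e.g. 1 + exp(2*I*pi/3) + exp(-2*I*pi/3) = 0.)
A character is irreducible iff <chi, chi> = 1, so this representation is irreducible.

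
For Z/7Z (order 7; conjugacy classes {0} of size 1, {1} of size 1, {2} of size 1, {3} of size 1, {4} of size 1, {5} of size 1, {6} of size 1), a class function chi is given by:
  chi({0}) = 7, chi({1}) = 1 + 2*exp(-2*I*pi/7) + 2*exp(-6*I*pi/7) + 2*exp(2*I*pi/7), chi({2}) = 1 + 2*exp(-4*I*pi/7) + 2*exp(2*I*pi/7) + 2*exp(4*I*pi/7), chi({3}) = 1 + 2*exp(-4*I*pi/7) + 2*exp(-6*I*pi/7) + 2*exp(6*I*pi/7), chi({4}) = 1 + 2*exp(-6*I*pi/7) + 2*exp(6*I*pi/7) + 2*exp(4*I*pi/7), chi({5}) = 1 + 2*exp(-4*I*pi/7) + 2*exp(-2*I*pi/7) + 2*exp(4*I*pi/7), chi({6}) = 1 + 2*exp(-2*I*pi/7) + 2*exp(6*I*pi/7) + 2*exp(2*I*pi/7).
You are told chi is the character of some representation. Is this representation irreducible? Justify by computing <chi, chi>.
Not irreducible (reducible): <chi, chi> = 13 > 1.

<chi, chi> = (1/|G|) sum_C |C| * |chi(C)|^2 = (1/7)[1*|7|^2 + 1*|1 + 2*exp(-2*I*pi/7) + 2*exp(-6*I*pi/7) + 2*exp(2*I*pi/7)|^2 + 1*|1 + 2*exp(-4*I*pi/7) + 2*exp(2*I*pi/7) + 2*exp(4*I*pi/7)|^2 + 1*|1 + 2*exp(-4*I*pi/7) + 2*exp(-6*I*pi/7) + 2*exp(6*I*pi/7)|^2 + 1*|1 + 2*exp(-6*I*pi/7) + 2*exp(6*I*pi/7) + 2*exp(4*I*pi/7)|^2 + 1*|1 + 2*exp(-4*I*pi/7) + 2*exp(-2*I*pi/7) + 2*exp(4*I*pi/7)|^2 + 1*|1 + 2*exp(-2*I*pi/7) + 2*exp(6*I*pi/7) + 2*exp(2*I*pi/7)|^2]
  = (1/7)[(49) + (13 + 8*exp(-4*I*pi/7) + 4*exp(-2*I*pi/7) + 6*exp(-6*I*pi/7) + 6*exp(6*I*pi/7) + 4*exp(2*I*pi/7) + 8*exp(4*I*pi/7)) + (13 + 6*exp(-2*I*pi/7) + 4*exp(-4*I*pi/7) + 8*exp(-6*I*pi/7) + 8*exp(6*I*pi/7) + 4*exp(4*I*pi/7) + 6*exp(2*I*pi/7)) + (13 + 8*exp(-2*I*pi/7) + 6*exp(-4*I*pi/7) + 4*exp(-6*I*pi/7) + 4*exp(6*I*pi/7) + 6*exp(4*I*pi/7) + 8*exp(2*I*pi/7)) + (13 + 8*exp(-2*I*pi/7) + 6*exp(-4*I*pi/7) + 4*exp(-6*I*pi/7) + 4*exp(6*I*pi/7) + 6*exp(4*I*pi/7) + 8*exp(2*I*pi/7)) + (13 + 6*exp(-2*I*pi/7) + 4*exp(-4*I*pi/7) + 8*exp(-6*I*pi/7) + 8*exp(6*I*pi/7) + 4*exp(4*I*pi/7) + 6*exp(2*I*pi/7)) + (13 + 8*exp(-4*I*pi/7) + 4*exp(-2*I*pi/7) + 6*exp(-6*I*pi/7) + 6*exp(6*I*pi/7) + 4*exp(2*I*pi/7) + 8*exp(4*I*pi/7))] = 91/7 = 13.
(Exp terms are combined using exp(i*s)*conj(exp(i*t)) = exp(i*(s-t)), and sums of them are collapsed using the identity that for every m > 1 the m distinct m-th roots of unity sum to 0, e.g. 1 + exp(2*I*pi/3) + exp(-2*I*pi/3) = 0.)
A character is irreducible iff <chi, chi> = 1, so this representation is reducible.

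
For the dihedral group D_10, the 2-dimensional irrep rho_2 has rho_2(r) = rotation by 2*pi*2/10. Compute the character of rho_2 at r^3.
chi_{rho_2}(r^3) = 2*cos(2*pi*2*3/10) = -sqrt(5)/2 - 1/2

Reasoning: rho_2(r^3) is rotation by angle 2*pi*2*3/10, whose trace is 2*cos(2*pi*2*3/10) = -sqrt(5)/2 - 1/2.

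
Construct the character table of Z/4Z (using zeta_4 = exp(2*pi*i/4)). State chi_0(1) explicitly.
Character table of Z/4Z (irreps indexed chi_0,...,chi_3 with chi_k(m) = zeta_4^(k*m), zeta_4 = exp(2*pi*i/4)):
  irrep \ class  {0} (size 1)  {1} (size 1)  {2} (size 1)  {3} (size 1)
  chi_0          1             1             1             1           
  chi_1          1             I             -1            -I          
  chi_2          1             -1            1             -1          
  chi_3          1             -I            -1            I           

Spot check: chi_0(1) = zeta_4^(0*1) = zeta_4^0 = 1.

Details: Z/4Z is abelian, so all 4 irreducible complex representations are 1-dimensional. They are given by chi_k(m) = zeta_4^(k*m) for k = 0,...,3. Row orthogonality: sum_m chi_k(m) conj(chi_l(m)) = 4 * [k = l].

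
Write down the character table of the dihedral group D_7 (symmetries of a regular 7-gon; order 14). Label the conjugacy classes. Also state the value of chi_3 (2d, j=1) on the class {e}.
Conjugacy classes: {e} of size 1, {r^1, r^6} of size 2, {r^2, r^5} of size 2, {r^3, r^4} of size 2, {s, sr, ..., sr^6} of size 7.
Character table:
  irrep \ class              {e} (size 1)  {r^1, r^6} (size 2)  {r^2, r^5} (size 2)  {r^3, r^4} (size 2)  {s, sr, ..., sr^6} (size 7)
  chi_1 (triv)               1             1                    1                    1                    1                          
  chi_2 (sign: r->1, s->-1)  1             1                    1                    1                    -1                         
  chi_3 (2d, j=1)            2             2*cos(2*pi/7)        -2*cos(3*pi/7)       -2*cos(pi/7)         0                          
  chi_4 (2d, j=2)            2             -2*cos(3*pi/7)       -2*cos(pi/7)         2*cos(2*pi/7)        0                          
  chi_5 (2d, j=3)            2             -2*cos(pi/7)         2*cos(2*pi/7)        -2*cos(3*pi/7)       0                          

Spot check: chi_3 (2d, j=1) on {e} = 2.

Justification: D_7 has order 2*7 = 14 with 5 conjugacy classes, hence 5 irreducibles. Sum of squared dims 1 + 1 + 4 + 4 + 4 = 14 = |G|. Linear characters come from the abelianisation; the 2-dimensional irreps have character r^k -> 2*cos(2*pi*j*k/7), reflections -> 0.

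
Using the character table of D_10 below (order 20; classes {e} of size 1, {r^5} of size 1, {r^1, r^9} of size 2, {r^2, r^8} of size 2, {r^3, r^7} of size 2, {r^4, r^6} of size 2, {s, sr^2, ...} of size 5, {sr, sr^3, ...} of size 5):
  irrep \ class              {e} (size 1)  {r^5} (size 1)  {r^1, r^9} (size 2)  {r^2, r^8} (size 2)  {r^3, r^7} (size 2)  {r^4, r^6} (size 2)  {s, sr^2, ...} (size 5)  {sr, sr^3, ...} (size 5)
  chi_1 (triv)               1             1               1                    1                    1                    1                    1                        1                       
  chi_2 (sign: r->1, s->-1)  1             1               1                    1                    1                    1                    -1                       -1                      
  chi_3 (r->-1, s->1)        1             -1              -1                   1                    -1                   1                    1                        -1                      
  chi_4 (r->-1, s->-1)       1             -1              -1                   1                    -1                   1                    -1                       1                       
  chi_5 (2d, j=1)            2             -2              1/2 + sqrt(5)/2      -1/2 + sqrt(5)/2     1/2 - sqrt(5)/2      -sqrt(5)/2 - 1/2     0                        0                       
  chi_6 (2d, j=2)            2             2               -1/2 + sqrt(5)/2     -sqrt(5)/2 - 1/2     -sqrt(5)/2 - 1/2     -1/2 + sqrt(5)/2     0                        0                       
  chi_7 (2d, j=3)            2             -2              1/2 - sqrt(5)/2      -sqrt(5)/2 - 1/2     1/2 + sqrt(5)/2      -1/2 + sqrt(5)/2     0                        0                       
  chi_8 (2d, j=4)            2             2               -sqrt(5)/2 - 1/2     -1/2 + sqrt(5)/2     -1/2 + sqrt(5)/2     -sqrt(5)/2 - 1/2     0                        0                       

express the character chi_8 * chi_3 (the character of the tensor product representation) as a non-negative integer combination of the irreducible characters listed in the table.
chi_8 tensor chi_3 = chi_5 (all other irreducibles have multiplicity 0).

The character of a tensor product is the pointwise product (chi_8 * chi_3)(C) = chi_8(C) * chi_3(C):
  {e}: (2)*(1), {r^5}: (2)*(-1), {r^1, r^9}: (-sqrt(5)/2 - 1/2)*(-1), {r^2, r^8}: (-1/2 + sqrt(5)/2)*(1), {r^3, r^7}: (-1/2 + sqrt(5)/2)*(-1), {r^4, r^6}: (-sqrt(5)/2 - 1/2)*(1), {s, sr^2, ...}: (0)*(1), {sr, sr^3, ...}: (0)*(-1)
so (chi_8 * chi_3) takes values
  {e} -> 2, {r^5} -> -2, {r^1, r^9} -> 1/2 + sqrt(5)/2, {r^2, r^8} -> -1/2 + sqrt(5)/2, {r^3, r^7} -> 1/2 - sqrt(5)/2, {r^4, r^6} -> -sqrt(5)/2 - 1/2, {s, sr^2, ...} -> 0, {sr, sr^3, ...} -> 0.
Now take the inner product of this character with each irreducible chi from the table, <chi_8*chi_3, chi> = (1/20) sum_C |C| (chi_8*chi_3)(C) conj(chi(C)):
  <chi_8*chi_3, chi_1> = (1/20)[1*(2)*conj(1) + 1*(-2)*conj(1) + 2*(1/2 + sqrt(5)/2)*conj(1) + 2*(-1/2 + sqrt(5)/2)*conj(1) + 2*(1/2 - sqrt(5)/2)*conj(1) + 2*(-sqrt(5)/2 - 1/2)*conj(1) + 5*(0)*conj(1) + 5*(0)*conj(1)]
      = (1/20)[(2) + (-2) + (1 + sqrt(5)) + (-1 + sqrt(5)) + (1 - sqrt(5)) + (-sqrt(5) - 1) + (0) + (0)] = 0/20 = 0
  <chi_8*chi_3, chi_2> = (1/20)[1*(2)*conj(1) + 1*(-2)*conj(1) + 2*(1/2 + sqrt(5)/2)*conj(1) + 2*(-1/2 + sqrt(5)/2)*conj(1) + 2*(1/2 - sqrt(5)/2)*conj(1) + 2*(-sqrt(5)/2 - 1/2)*conj(1) + 5*(0)*conj(-1) + 5*(0)*conj(-1)]
      = (1/20)[(2) + (-2) + (1 + sqrt(5)) + (-1 + sqrt(5)) + (1 - sqrt(5)) + (-sqrt(5) - 1) + (0) + (0)] = 0/20 = 0
  <chi_8*chi_3, chi_3> = (1/20)[1*(2)*conj(1) + 1*(-2)*conj(-1) + 2*(1/2 + sqrt(5)/2)*conj(-1) + 2*(-1/2 + sqrt(5)/2)*conj(1) + 2*(1/2 - sqrt(5)/2)*conj(-1) + 2*(-sqrt(5)/2 - 1/2)*conj(1) + 5*(0)*conj(1) + 5*(0)*conj(-1)]
      = (1/20)[(2) + (2) + (-sqrt(5) - 1) + (-1 + sqrt(5)) + (-1 + sqrt(5)) + (-sqrt(5) - 1) + (0) + (0)] = 0/20 = 0
  <chi_8*chi_3, chi_4> = (1/20)[1*(2)*conj(1) + 1*(-2)*conj(-1) + 2*(1/2 + sqrt(5)/2)*conj(-1) + 2*(-1/2 + sqrt(5)/2)*conj(1) + 2*(1/2 - sqrt(5)/2)*conj(-1) + 2*(-sqrt(5)/2 - 1/2)*conj(1) + 5*(0)*conj(-1) + 5*(0)*conj(1)]
      = (1/20)[(2) + (2) + (-sqrt(5) - 1) + (-1 + sqrt(5)) + (-1 + sqrt(5)) + (-sqrt(5) - 1) + (0) + (0)] = 0/20 = 0
  <chi_8*chi_3, chi_5> = (1/20)[1*(2)*conj(2) + 1*(-2)*conj(-2) + 2*(1/2 + sqrt(5)/2)*conj(1/2 + sqrt(5)/2) + 2*(-1/2 + sqrt(5)/2)*conj(-1/2 + sqrt(5)/2) + 2*(1/2 - sqrt(5)/2)*conj(1/2 - sqrt(5)/2) + 2*(-sqrt(5)/2 - 1/2)*conj(-sqrt(5)/2 - 1/2) + 5*(0)*conj(0) + 5*(0)*conj(0)]
      = (1/20)[(4) + (4) + (sqrt(5) + 3) + (3 - sqrt(5)) + (3 - sqrt(5)) + (sqrt(5) + 3) + (0) + (0)] = 20/20 = 1
  <chi_8*chi_3, chi_6> = (1/20)[1*(2)*conj(2) + 1*(-2)*conj(2) + 2*(1/2 + sqrt(5)/2)*conj(-1/2 + sqrt(5)/2) + 2*(-1/2 + sqrt(5)/2)*conj(-sqrt(5)/2 - 1/2) + 2*(1/2 - sqrt(5)/2)*conj(-sqrt(5)/2 - 1/2) + 2*(-sqrt(5)/2 - 1/2)*conj(-1/2 + sqrt(5)/2) + 5*(0)*conj(0) + 5*(0)*conj(0)]
      = (1/20)[(4) + (-4) + (2) + (-2) + (2) + (-2) + (0) + (0)] = 0/20 = 0
  <chi_8*chi_3, chi_7> = (1/20)[1*(2)*conj(2) + 1*(-2)*conj(-2) + 2*(1/2 + sqrt(5)/2)*conj(1/2 - sqrt(5)/2) + 2*(-1/2 + sqrt(5)/2)*conj(-sqrt(5)/2 - 1/2) + 2*(1/2 - sqrt(5)/2)*conj(1/2 + sqrt(5)/2) + 2*(-sqrt(5)/2 - 1/2)*conj(-1/2 + sqrt(5)/2) + 5*(0)*conj(0) + 5*(0)*conj(0)]
      = (1/20)[(4) + (4) + (-2) + (-2) + (-2) + (-2) + (0) + (0)] = 0/20 = 0
  <chi_8*chi_3, chi_8> = (1/20)[1*(2)*conj(2) + 1*(-2)*conj(2) + 2*(1/2 + sqrt(5)/2)*conj(-sqrt(5)/2 - 1/2) + 2*(-1/2 + sqrt(5)/2)*conj(-1/2 + sqrt(5)/2) + 2*(1/2 - sqrt(5)/2)*conj(-1/2 + sqrt(5)/2) + 2*(-sqrt(5)/2 - 1/2)*conj(-sqrt(5)/2 - 1/2) + 5*(0)*conj(0) + 5*(0)*conj(0)]
      = (1/20)[(4) + (-4) + (-3 - sqrt(5)) + (3 - sqrt(5)) + (-3 + sqrt(5)) + (sqrt(5) + 3) + (0) + (0)] = 0/20 = 0
Hence the multiplicities are chi_5: 1. Dimension check: dim(chi_8)*dim(chi_3) = 2*1 = 2 and sum (mult * dim) = 1*2 = 2.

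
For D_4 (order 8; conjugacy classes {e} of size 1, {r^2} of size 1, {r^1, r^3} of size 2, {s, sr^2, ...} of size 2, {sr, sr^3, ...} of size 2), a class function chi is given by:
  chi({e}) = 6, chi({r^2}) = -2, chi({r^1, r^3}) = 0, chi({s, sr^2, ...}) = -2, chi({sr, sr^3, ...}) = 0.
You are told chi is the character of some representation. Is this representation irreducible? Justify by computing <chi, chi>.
Not irreducible (reducible): <chi, chi> = 6 > 1.

Proof sketch: <chi, chi> = (1/|G|) sum_C |C| * |chi(C)|^2 = (1/8)[1*|6|^2 + 1*|-2|^2 + 2*|0|^2 + 2*|-2|^2 + 2*|0|^2]
  = (1/8)[(36) + (4) + (0) + (8) + (0)] = 48/8 = 6.
A character is irreducible iff <chi, chi> = 1, so this representation is reducible.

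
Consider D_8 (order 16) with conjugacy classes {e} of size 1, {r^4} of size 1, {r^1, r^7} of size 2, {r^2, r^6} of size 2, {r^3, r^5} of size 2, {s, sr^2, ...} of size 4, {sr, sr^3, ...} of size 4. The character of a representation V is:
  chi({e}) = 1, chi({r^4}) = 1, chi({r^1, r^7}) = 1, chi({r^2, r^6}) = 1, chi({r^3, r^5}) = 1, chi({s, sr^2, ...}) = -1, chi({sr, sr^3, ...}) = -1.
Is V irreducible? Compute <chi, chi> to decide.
Irreducible: <chi, chi> = 1.

<chi, chi> = (1/|G|) sum_C |C| * |chi(C)|^2 = (1/16)[1*|1|^2 + 1*|1|^2 + 2*|1|^2 + 2*|1|^2 + 2*|1|^2 + 4*|-1|^2 + 4*|-1|^2]
  = (1/16)[(1) + (1) + (2) + (2) + (2) + (4) + (4)] = 16/16 = 1.
A character is irreducible iff <chi, chi> = 1, so this representation is irreducible.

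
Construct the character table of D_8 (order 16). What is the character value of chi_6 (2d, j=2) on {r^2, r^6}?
Conjugacy classes: {e} of size 1, {r^4} of size 1, {r^1, r^7} of size 2, {r^2, r^6} of size 2, {r^3, r^5} of size 2, {s, sr^2, ...} of size 4, {sr, sr^3, ...} of size 4.
Character table:
  irrep \ class              {e} (size 1)  {r^4} (size 1)  {r^1, r^7} (size 2)  {r^2, r^6} (size 2)  {r^3, r^5} (size 2)  {s, sr^2, ...} (size 4)  {sr, sr^3, ...} (size 4)
  chi_1 (triv)               1             1               1                    1                    1                    1                        1                       
  chi_2 (sign: r->1, s->-1)  1             1               1                    1                    1                    -1                       -1                      
  chi_3 (r->-1, s->1)        1             1               -1                   1                    -1                   1                        -1                      
  chi_4 (r->-1, s->-1)       1             1               -1                   1                    -1                   -1                       1                       
  chi_5 (2d, j=1)            2             -2              sqrt(2)              0                    -sqrt(2)             0                        0                       
  chi_6 (2d, j=2)            2             2               0                    -2                   0                    0                        0                       
  chi_7 (2d, j=3)            2             -2              -sqrt(2)             0                    sqrt(2)              0                        0                       

Spot check: chi_6 (2d, j=2) on {r^2, r^6} = -2.

Derivation: D_8 has order 2*8 = 16 with 7 conjugacy classes, hence 7 irreducibles. Sum of squared dims 1 + 1 + 1 + 1 + 4 + 4 + 4 = 16 = |G|. Linear characters come from the abelianisation; the 2-dimensional irreps have character r^k -> 2*cos(2*pi*j*k/8), reflections -> 0.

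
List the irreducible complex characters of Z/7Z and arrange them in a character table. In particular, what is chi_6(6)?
Character table of Z/7Z (irreps indexed chi_0,...,chi_6 with chi_k(m) = zeta_7^(k*m), zeta_7 = exp(2*pi*i/7)):
  irrep \ class  {0} (size 1)  {1} (size 1)    {2} (size 1)    {3} (size 1)    {4} (size 1)    {5} (size 1)    {6} (size 1)  
  chi_0          1             1               1               1               1               1               1             
  chi_1          1             exp(2*I*pi/7)   exp(4*I*pi/7)   exp(6*I*pi/7)   exp(-6*I*pi/7)  exp(-4*I*pi/7)  exp(-2*I*pi/7)
  chi_2          1             exp(4*I*pi/7)   exp(-6*I*pi/7)  exp(-2*I*pi/7)  exp(2*I*pi/7)   exp(6*I*pi/7)   exp(-4*I*pi/7)
  chi_3          1             exp(6*I*pi/7)   exp(-2*I*pi/7)  exp(4*I*pi/7)   exp(-4*I*pi/7)  exp(2*I*pi/7)   exp(-6*I*pi/7)
  chi_4          1             exp(-6*I*pi/7)  exp(2*I*pi/7)   exp(-4*I*pi/7)  exp(4*I*pi/7)   exp(-2*I*pi/7)  exp(6*I*pi/7) 
  chi_5          1             exp(-4*I*pi/7)  exp(6*I*pi/7)   exp(2*I*pi/7)   exp(-2*I*pi/7)  exp(-6*I*pi/7)  exp(4*I*pi/7) 
  chi_6          1             exp(-2*I*pi/7)  exp(-4*I*pi/7)  exp(-6*I*pi/7)  exp(6*I*pi/7)   exp(4*I*pi/7)   exp(2*I*pi/7) 

Spot check: chi_6(6) = zeta_7^(6*6) = zeta_7^36 = exp(2*I*pi/7).

Details: Z/7Z is abelian, so all 7 irreducible complex representations are 1-dimensional. They are given by chi_k(m) = zeta_7^(k*m) for k = 0,...,6. Row orthogonality: sum_m chi_k(m) conj(chi_l(m)) = 7 * [k = l].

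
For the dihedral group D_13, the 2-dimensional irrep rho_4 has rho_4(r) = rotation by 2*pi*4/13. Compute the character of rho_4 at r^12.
chi_{rho_4}(r^12) = 2*cos(2*pi*4*12/13) = -2*cos(5*pi/13)

Details: rho_4(r^12) is rotation by angle 2*pi*4*12/13, whose trace is 2*cos(2*pi*4*12/13) = -2*cos(5*pi/13).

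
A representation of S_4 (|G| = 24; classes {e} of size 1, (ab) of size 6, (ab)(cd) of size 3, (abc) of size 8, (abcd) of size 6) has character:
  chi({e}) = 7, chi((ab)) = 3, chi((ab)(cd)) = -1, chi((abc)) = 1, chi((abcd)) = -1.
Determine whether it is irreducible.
Not irreducible (reducible): <chi, chi> = 5 > 1.

Working: <chi, chi> = (1/|G|) sum_C |C| * |chi(C)|^2 = (1/24)[1*|7|^2 + 6*|3|^2 + 3*|-1|^2 + 8*|1|^2 + 6*|-1|^2]
  = (1/24)[(49) + (54) + (3) + (8) + (6)] = 120/24 = 5.
A character is irreducible iff <chi, chi> = 1, so this representation is reducible.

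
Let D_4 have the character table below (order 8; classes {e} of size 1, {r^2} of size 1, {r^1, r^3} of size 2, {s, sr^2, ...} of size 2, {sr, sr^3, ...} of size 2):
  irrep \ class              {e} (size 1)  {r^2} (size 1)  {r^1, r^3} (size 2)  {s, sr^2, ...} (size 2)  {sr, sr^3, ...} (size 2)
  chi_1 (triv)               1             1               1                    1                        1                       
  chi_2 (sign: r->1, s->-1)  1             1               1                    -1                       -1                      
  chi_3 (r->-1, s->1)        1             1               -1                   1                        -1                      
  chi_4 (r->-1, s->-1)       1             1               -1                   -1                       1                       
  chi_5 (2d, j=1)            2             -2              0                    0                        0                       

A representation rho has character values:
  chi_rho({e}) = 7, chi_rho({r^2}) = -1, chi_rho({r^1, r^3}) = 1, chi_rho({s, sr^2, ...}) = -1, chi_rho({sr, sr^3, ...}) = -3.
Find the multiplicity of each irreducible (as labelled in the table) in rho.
Multiplicities: chi_1: 0, chi_2: 2, chi_3: 1, chi_4: 0, chi_5: 2.

Why: Use <chi_rho, chi> = (1/|G|) sum_C |C| * chi_rho(C) * conj(chi(C)) with |G| = 8 for each irreducible chi in the table:
  <chi_rho, chi_1> = (1/8)[1*(7)*conj(1) + 1*(-1)*conj(1) + 2*(1)*conj(1) + 2*(-1)*conj(1) + 2*(-3)*conj(1)]
      = (1/8)[(7) + (-1) + (2) + (-2) + (-6)] = 0/8 = 0
  <chi_rho, chi_2> = (1/8)[1*(7)*conj(1) + 1*(-1)*conj(1) + 2*(1)*conj(1) + 2*(-1)*conj(-1) + 2*(-3)*conj(-1)]
      = (1/8)[(7) + (-1) + (2) + (2) + (6)] = 16/8 = 2
  <chi_rho, chi_3> = (1/8)[1*(7)*conj(1) + 1*(-1)*conj(1) + 2*(1)*conj(-1) + 2*(-1)*conj(1) + 2*(-3)*conj(-1)]
      = (1/8)[(7) + (-1) + (-2) + (-2) + (6)] = 8/8 = 1
  <chi_rho, chi_4> = (1/8)[1*(7)*conj(1) + 1*(-1)*conj(1) + 2*(1)*conj(-1) + 2*(-1)*conj(-1) + 2*(-3)*conj(1)]
      = (1/8)[(7) + (-1) + (-2) + (2) + (-6)] = 0/8 = 0
  <chi_rho, chi_5> = (1/8)[1*(7)*conj(2) + 1*(-1)*conj(-2) + 2*(1)*conj(0) + 2*(-1)*conj(0) + 2*(-3)*conj(0)]
      = (1/8)[(14) + (2) + (0) + (0) + (0)] = 16/8 = 2
Dimension check: dim(rho) = sum (mult * dim) = 0*1 + 2*1 + 1*1 + 0*1 + 2*2 = 7 = chi_rho(e) = 7.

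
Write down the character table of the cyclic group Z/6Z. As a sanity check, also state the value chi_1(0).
Character table of Z/6Z (irreps indexed chi_0,...,chi_5 with chi_k(m) = zeta_6^(k*m), zeta_6 = exp(2*pi*i/6)):
  irrep \ class  {0} (size 1)  {1} (size 1)    {2} (size 1)    {3} (size 1)  {4} (size 1)    {5} (size 1)  
  chi_0          1             1               1               1             1               1             
  chi_1          1             exp(I*pi/3)     exp(2*I*pi/3)   -1            exp(-2*I*pi/3)  exp(-I*pi/3)  
  chi_2          1             exp(2*I*pi/3)   exp(-2*I*pi/3)  1             exp(2*I*pi/3)   exp(-2*I*pi/3)
  chi_3          1             -1              1               -1            1               -1            
  chi_4          1             exp(-2*I*pi/3)  exp(2*I*pi/3)   1             exp(-2*I*pi/3)  exp(2*I*pi/3) 
  chi_5          1             exp(-I*pi/3)    exp(-2*I*pi/3)  -1            exp(2*I*pi/3)   exp(I*pi/3)   

Spot check: chi_1(0) = zeta_6^(1*0) = zeta_6^0 = 1.

Explanation: Z/6Z is abelian, so all 6 irreducible complex representations are 1-dimensional. They are given by chi_k(m) = zeta_6^(k*m) for k = 0,...,5. Row orthogonality: sum_m chi_k(m) conj(chi_l(m)) = 6 * [k = l].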